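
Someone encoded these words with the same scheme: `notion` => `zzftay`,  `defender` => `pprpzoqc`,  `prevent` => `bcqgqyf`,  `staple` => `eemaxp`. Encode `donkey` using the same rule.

The shifts repeat in a cycle of length 2: positions 0,1,… shift by +12, +11, then the pattern repeats.
For donkey: d+12=p, o+11=z, n+12=z, k+11=v, e+12=q, y+11=j.

pzzvqj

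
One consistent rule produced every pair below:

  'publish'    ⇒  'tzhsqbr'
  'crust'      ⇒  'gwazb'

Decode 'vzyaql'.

In publish: p→t is +4, u→z is +5, b→h is +6, l→s is +7 — the shift increases by 1 each position. The shift increases by 1 at each position, starting from +4: 4, 5, 6, ….
Decoding vzyaql: v−4=r, z−5=u, y−6=s, a−7=t, q−8=i, l−9=c.

rustic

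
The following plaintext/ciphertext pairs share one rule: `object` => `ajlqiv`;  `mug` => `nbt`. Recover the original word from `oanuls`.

The word is reversed, then every letter is shifted forward by 7.
Undoing it on oanuls: shift back: o−7=h, a−7=t, n−7=g, u−7=n, l−7=e, s−7=l → htgnel; then reverse → length.

length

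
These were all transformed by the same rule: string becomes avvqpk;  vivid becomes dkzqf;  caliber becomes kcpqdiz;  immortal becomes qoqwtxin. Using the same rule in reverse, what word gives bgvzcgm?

terrace

Shifts by position in string: pos 0: s→a (+8), pos 1: t→v (+2), pos 2: r→v (+4), pos 3: i→q (+8), pos 4: n→p (+2), pos 5: g→k (+4) — repeating every 3. It's a Vigenère-style cipher with numeric key [8,2,4]: position i shifts by key[i mod 3].
Decoding bgvzcgm: b−8=t, g−2=e, v−4=r, z−8=r, c−2=a, g−4=c, m−8=e.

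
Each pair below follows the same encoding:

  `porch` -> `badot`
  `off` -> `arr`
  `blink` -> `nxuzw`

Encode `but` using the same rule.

It's a constant shift of +12 (ROT12).
For but: b+12=n, u+12=g, t+12=f.

ngf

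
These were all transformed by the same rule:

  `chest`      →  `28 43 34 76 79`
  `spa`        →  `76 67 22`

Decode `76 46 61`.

c(#3)→28 and h(#8)→43: differences scale by 3, so n = 3·pos + 19. Each letter becomes 3×(its alphabet position, a=1..z=26) + 19.
Reversing it on 76 46 61: 76→(76−19)÷3=19=s, 46→(46−19)÷3=9=i, 61→(61−19)÷3=14=n.

sin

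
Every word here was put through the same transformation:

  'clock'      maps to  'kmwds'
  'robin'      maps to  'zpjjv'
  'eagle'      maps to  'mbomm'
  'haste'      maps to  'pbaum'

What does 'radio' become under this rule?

Shifts by position in clock: pos 0: c→k (+8), pos 1: l→m (+1), pos 2: o→w (+8), pos 3: c→d (+1) — repeating every 2. A repeating key of period 2 is used — shifts +8, +1 over and over.
On radio: r+8=z, a+1=b, d+8=l, i+1=j, o+8=w.

zbljw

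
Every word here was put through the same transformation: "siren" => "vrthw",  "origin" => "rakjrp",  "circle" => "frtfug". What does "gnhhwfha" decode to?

Shifts by position in siren: pos 0: s→v (+3), pos 1: i→r (+9), pos 2: r→t (+2), pos 3: e→h (+3), pos 4: n→w (+9) — repeating every 3. The shifts repeat in a cycle of length 3: positions 0,1,… shift by +3, +9, +2, then the pattern repeats.
Undoing it on gnhhwfha: g−3=d, n−9=e, h−2=f, h−3=e, w−9=n, f−2=d, h−3=e, a−9=r.

defender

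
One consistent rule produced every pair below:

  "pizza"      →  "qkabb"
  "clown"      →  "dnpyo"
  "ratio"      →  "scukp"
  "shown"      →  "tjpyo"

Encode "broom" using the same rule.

A repeating key of period 2 is used — shifts +1, +2 over and over.
For broom: b+1=c, r+2=t, o+1=p, o+2=q, m+1=n.

ctpqn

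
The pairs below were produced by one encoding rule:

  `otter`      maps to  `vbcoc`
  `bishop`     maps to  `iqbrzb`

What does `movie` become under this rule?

In otter: o→v is +7, t→b is +8, t→c is +9, e→o is +10 — the shift increases by 1 each position. The shift increases by 1 at each position, starting from +7: 7, 8, 9, ….
Applying it to movie: m+7=t, o+8=w, v+9=e, i+10=s, e+11=p.

twesp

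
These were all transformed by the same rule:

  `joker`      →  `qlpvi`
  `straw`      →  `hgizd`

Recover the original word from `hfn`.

sum

Each pair mirrors across the alphabet (j↔q, o↔l, k↔p): positions sum to 25. This is the alphabet-reversal cipher (Atbash): a becomes z, b becomes y, etc.
Decoding hfn: h↔s, f↔u, n↔m.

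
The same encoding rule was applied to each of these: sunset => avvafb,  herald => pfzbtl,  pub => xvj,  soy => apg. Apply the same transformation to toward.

The shift depends on letter class: consonant s→a is +8, but vowel u→v is +1. The rule splits by letter class: vowels +1, consonants +8.
On toward: t(cons)+8=b, o(vowel)+1=p, w(cons)+8=e, a(vowel)+1=b, r(cons)+8=z, d(cons)+8=l.

bpebzl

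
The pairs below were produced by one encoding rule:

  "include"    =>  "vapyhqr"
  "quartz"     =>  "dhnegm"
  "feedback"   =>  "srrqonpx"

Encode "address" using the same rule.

Compare letters: i→v is +13, n→a is +13, c→p is +13 — a constant shift. It's a constant shift of +13 (ROT13).
For address: a+13=n, d+13=q, d+13=q, r+13=e, e+13=r, s+13=f, s+13=f.

nqqerff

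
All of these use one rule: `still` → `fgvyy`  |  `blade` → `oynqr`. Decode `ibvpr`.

Compare letters: s→f is +13, t→g is +13, i→v is +13 — a constant shift. This is a Caesar cipher with shift 13.
Undoing it on ibvpr: i−13=v, b−13=o, v−13=i, p−13=c, r−13=e.

voice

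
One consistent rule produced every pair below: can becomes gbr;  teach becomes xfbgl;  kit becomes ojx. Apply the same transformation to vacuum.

zbgvvq

The shift depends on letter class: consonant c→g is +4, but vowel a→b is +1. The rule splits by letter class: vowels +1, consonants +4.
On vacuum: v(cons)+4=z, a(vowel)+1=b, c(cons)+4=g, u(vowel)+1=v, u(vowel)+1=v, m(cons)+4=q.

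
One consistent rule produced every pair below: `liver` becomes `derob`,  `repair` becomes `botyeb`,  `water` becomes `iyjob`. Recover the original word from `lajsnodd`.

nutshell

l(11)→d(3) and i(8)→e(4) fit y≡17x+24 (mod 26); the inverse of 17 mod 26 is 23. Each letter's alphabet position (a=0..z=25) is mapped through 17·x+24 mod 26 — an affine cipher.
Undoing it on lajsnodd: l(11)→23·(11−24)≡13=n; a(0)→23·(0−24)≡20=u; j(9)→23·(9−24)≡19=t; s(18)→23·(18−24)≡18=s; n(13)→23·(13−24)≡7=h; o(14)→23·(14−24)≡4=e; d(3)→23·(3−24)≡11=l; d(3)→23·(3−24)≡11=l (all mod 26).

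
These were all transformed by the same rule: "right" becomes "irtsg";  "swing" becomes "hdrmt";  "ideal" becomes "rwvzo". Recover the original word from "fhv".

Each pair mirrors across the alphabet (r↔i, i↔r, g↔t): positions sum to 25. This is the alphabet-reversal cipher (Atbash): a becomes z, b becomes y, etc.
Undoing it on fhv: f↔u, h↔s, v↔e.

use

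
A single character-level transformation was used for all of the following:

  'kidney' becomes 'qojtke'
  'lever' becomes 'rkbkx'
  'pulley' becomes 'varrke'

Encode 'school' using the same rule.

Compare letters: k→q is +6, i→o is +6, d→j is +6 — a constant shift. It's a constant shift of +6 (ROT6).
On school: s+6=y, c+6=i, h+6=n, o+6=u, o+6=u, l+6=r.

yinuur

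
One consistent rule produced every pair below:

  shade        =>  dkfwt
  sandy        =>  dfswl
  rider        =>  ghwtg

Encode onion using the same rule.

s(18)→d(3) and h(7)→k(10) fit y≡23x+5 (mod 26); the inverse of 23 mod 26 is 17. Treating letters as 0–25, the rule is x ↦ 23x + 5 (mod 26).
Applying it to onion: o(14)→23·14+5≡15=p; n(13)→23·13+5≡18=s; i(8)→23·8+5≡7=h; o(14)→23·14+5≡15=p; n(13)→23·13+5≡18=s (all mod 26).

pshps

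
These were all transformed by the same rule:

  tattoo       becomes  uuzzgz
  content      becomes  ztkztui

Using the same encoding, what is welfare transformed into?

The output letters match the input read backwards, each shifted +6: tattoo reversed is oottat. Read the word backwards and shift each letter +6.
Applying it to welfare: reverse → eraflew; then shift: e+6=k, r+6=x, a+6=g, f+6=l, l+6=r, e+6=k, w+6=c.

kxglrkc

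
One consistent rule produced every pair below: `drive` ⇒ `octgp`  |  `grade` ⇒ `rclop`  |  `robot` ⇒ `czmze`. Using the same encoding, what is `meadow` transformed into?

Compare letters: d→o is +11, r→c is +11, i→t is +11 — a constant shift. This is a Caesar cipher with shift 11.
For meadow: m+11=x, e+11=p, a+11=l, d+11=o, o+11=z, w+11=h.

xplozh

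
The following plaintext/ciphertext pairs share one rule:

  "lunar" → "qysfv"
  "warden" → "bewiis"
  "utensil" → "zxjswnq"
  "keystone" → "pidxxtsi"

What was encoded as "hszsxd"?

Shifts by position in lunar: pos 0: l→q (+5), pos 1: u→y (+4), pos 2: n→s (+5), pos 3: a→f (+5), pos 4: r→v (+4) — repeating every 3. The shifts repeat in a cycle of length 3: positions 0,1,… shift by +5, +4, +5, then the pattern repeats.
Undoing it on hszsxd: h−5=c, s−4=o, z−5=u, s−5=n, x−4=t, d−5=y.

county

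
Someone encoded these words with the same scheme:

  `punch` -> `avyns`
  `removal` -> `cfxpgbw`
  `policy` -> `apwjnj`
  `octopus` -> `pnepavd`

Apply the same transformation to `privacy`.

acjgbnj

The shift depends on letter class: consonant p→a is +11, but vowel u→v is +1. Two shifts are in play — +1 for a/e/i/o/u, +11 for every other letter.
On privacy: p(cons)+11=a, r(cons)+11=c, i(vowel)+1=j, v(cons)+11=g, a(vowel)+1=b, c(cons)+11=n, y(cons)+11=j.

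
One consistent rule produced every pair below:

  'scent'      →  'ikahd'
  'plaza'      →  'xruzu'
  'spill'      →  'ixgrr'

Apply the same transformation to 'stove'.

idcta

Each letter's alphabet position (a=0..z=25) is mapped through 21·x+20 mod 26 — an affine cipher.
Applying it to stove: s(18)→21·18+20≡8=i; t(19)→21·19+20≡3=d; o(14)→21·14+20≡2=c; v(21)→21·21+20≡19=t; e(4)→21·4+20≡0=a (all mod 26).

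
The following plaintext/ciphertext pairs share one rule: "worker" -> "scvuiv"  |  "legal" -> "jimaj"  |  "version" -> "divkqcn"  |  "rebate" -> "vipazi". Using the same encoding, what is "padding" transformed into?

w(22)→s(18) and o(14)→c(2) fit y≡15x+0 (mod 26); the inverse of 15 mod 26 is 7. Each letter's alphabet position (a=0..z=25) is mapped through 15·x+0 mod 26 — an affine cipher.
Applying it to padding: p(15)→15·15+0≡17=r; a(0)→15·0+0≡0=a; d(3)→15·3+0≡19=t; d(3)→15·3+0≡19=t; i(8)→15·8+0≡16=q; n(13)→15·13+0≡13=n; g(6)→15·6+0≡12=m (all mod 26).

rattqnm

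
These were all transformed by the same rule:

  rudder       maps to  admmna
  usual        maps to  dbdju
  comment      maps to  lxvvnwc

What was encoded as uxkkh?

Compare letters: r→a is +9, u→d is +9, d→m is +9 — a constant shift. Every letter moves 9 places later in the alphabet, wrapping around z→a.
Undoing it on uxkkh: u−9=l, x−9=o, k−9=b, k−9=b, h−9=y.

lobby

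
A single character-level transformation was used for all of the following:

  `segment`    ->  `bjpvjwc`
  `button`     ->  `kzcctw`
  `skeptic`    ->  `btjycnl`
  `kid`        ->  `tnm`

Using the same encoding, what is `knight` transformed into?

The shift depends on letter class: consonant s→b is +9, but vowel e→j is +5. The rule splits by letter class: vowels +5, consonants +9.
On knight: k(cons)+9=t, n(cons)+9=w, i(vowel)+5=n, g(cons)+9=p, h(cons)+9=q, t(cons)+9=c.

twnpqc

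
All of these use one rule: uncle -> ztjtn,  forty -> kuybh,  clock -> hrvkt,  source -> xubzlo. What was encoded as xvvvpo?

sponge

The shift increases by 1 at each position, starting from +5: 5, 6, 7, ….
Undoing it on xvvvpo: x−5=s, v−6=p, v−7=o, v−8=n, p−9=g, o−10=e.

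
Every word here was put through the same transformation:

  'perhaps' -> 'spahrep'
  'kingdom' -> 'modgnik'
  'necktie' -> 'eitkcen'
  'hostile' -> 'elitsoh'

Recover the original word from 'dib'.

bid

It's just the letters in reverse order.
Undoing it on dib: then reverse → bid.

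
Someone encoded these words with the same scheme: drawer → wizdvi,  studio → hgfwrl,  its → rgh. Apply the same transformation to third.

gsriw

Letters are reflected about the middle of the alphabet (position → 25−position): Atbash.
Applying it to third: t↔g, h↔s, i↔r, r↔i, d↔w.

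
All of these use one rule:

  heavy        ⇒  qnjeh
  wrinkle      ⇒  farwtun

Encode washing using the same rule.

fjbqrwp

It's a constant shift of +9 (ROT9).
Applying it to washing: w+9=f, a+9=j, s+9=b, h+9=q, i+9=r, n+9=w, g+9=p.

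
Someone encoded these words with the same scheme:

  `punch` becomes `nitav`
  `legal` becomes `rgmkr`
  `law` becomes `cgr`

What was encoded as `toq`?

kin

Read the word backwards and shift each letter +6.
Undoing it on toq: shift back: t−6=n, o−6=i, q−6=k → nik; then reverse → kin.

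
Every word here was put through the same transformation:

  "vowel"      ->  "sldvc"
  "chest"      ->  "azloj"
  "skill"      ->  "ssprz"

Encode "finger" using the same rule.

ylnupm

The output letters match the input read backwards, each shifted +7: vowel reversed is lewov. Read the word backwards and shift each letter +7.
For finger: reverse → regnif; then shift: r+7=y, e+7=l, g+7=n, n+7=u, i+7=p, f+7=m.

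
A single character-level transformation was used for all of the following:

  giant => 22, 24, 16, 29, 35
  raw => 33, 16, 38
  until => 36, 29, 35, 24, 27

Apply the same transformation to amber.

16, 28, 17, 20, 33

g is letter #7 and maps to 22: an offset of 15. Each letter is replaced by its alphabet position (a=1..z=26) + 15.
Applying it to amber: a=1→16, m=13→28, b=2→17, e=5→20, r=18→33.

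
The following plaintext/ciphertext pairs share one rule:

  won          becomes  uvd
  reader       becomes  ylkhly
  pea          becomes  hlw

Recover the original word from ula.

ten

The output letters match the input read backwards, each shifted +7: won reversed is now. Two steps: reverse the string, then apply a Caesar shift of +7.
Decoding ula: shift back: u−7=n, l−7=e, a−7=t → net; then reverse → ten.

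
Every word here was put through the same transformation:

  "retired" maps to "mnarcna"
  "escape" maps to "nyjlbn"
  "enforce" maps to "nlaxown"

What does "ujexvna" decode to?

removal

The output letters match the input read backwards, each shifted +9: retired reversed is deriter. Read the word backwards and shift each letter +9.
Reversing it on ujexvna: shift back: u−9=l, j−9=a, e−9=v, x−9=o, v−9=m, n−9=e, a−9=r → lavomer; then reverse → removal.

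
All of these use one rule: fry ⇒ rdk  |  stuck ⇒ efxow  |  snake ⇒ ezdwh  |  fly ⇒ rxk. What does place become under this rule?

Vowels shift forward by 3 and consonants shift forward by 12.
On place: p(cons)+12=b, l(cons)+12=x, a(vowel)+3=d, c(cons)+12=o, e(vowel)+3=h.

bxdoh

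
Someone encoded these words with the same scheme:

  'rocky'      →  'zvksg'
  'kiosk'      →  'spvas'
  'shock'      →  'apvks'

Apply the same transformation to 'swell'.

The shift depends on letter class: consonant r→z is +8, but vowel o→v is +7. Vowels shift forward by 7 and consonants shift forward by 8.
On swell: s(cons)+8=a, w(cons)+8=e, e(vowel)+7=l, l(cons)+8=t, l(cons)+8=t.

aeltt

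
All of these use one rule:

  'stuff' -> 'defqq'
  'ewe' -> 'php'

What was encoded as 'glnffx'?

Compare letters: s→d is +11, t→e is +11, u→f is +11 — a constant shift. Every letter moves 11 places later in the alphabet, wrapping around z→a.
Undoing it on glnffx: g−11=v, l−11=a, n−11=c, f−11=u, f−11=u, x−11=m.

vacuum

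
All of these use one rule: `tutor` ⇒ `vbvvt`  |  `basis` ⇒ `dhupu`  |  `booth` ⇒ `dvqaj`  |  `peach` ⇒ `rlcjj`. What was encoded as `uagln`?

Shifts by position in tutor: pos 0: t→v (+2), pos 1: u→b (+7), pos 2: t→v (+2), pos 3: o→v (+7) — repeating every 2. The shifts repeat in a cycle of length 2: positions 0,1,… shift by +2, +7, then the pattern repeats.
Reversing it on uagln: u−2=s, a−7=t, g−2=e, l−7=e, n−2=l.

steel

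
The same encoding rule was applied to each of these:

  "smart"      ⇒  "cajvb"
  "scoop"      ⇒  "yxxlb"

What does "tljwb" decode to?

The output letters match the input read backwards, each shifted +9: smart reversed is trams. Two steps: reverse the string, then apply a Caesar shift of +9.
Decoding tljwb: shift back: t−9=k, l−9=c, j−9=a, w−9=n, b−9=s → kcans; then reverse → snack.

snack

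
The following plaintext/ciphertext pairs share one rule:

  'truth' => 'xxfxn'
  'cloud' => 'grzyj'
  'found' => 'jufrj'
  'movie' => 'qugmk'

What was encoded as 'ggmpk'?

Shifts by position in truth: pos 0: t→x (+4), pos 1: r→x (+6), pos 2: u→f (+11), pos 3: t→x (+4), pos 4: h→n (+6) — repeating every 3. The shifts repeat in a cycle of length 3: positions 0,1,… shift by +4, +6, +11, then the pattern repeats.
Decoding ggmpk: g−4=c, g−6=a, m−11=b, p−4=l, k−6=e.

cable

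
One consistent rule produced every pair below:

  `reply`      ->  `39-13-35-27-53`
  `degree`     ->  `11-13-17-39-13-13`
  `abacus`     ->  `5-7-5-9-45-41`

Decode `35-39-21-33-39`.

prior

r(#18)→39 and e(#5)→13: differences scale by 2, so n = 2·pos + 3. Each letter becomes 2×(its alphabet position, a=1..z=26) + 3.
Reversing it on 35-39-21-33-39: 35→(35−3)÷2=16=p, 39→(39−3)÷2=18=r, 21→(21−3)÷2=9=i, 33→(33−3)÷2=15=o, 39→(39−3)÷2=18=r.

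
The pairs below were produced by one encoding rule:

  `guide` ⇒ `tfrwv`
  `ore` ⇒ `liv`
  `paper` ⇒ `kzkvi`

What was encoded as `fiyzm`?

Each pair mirrors across the alphabet (g↔t, u↔f, i↔r): positions sum to 25. This is the alphabet-reversal cipher (Atbash): a becomes z, b becomes y, etc.
Undoing it on fiyzm: f↔u, i↔r, y↔b, z↔a, m↔n.

urban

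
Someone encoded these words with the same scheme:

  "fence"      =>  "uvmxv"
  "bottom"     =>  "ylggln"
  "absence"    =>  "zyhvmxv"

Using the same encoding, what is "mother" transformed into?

Letters are reflected about the middle of the alphabet (position → 25−position): Atbash.
For mother: m↔n, o↔l, t↔g, h↔s, e↔v, r↔i.

nlgsvi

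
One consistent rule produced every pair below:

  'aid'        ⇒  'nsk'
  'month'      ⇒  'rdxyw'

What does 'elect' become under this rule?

The output letters match the input read backwards, each shifted +10: aid reversed is dia. Two steps: reverse the string, then apply a Caesar shift of +10.
On elect: reverse → tcele; then shift: t+10=d, c+10=m, e+10=o, l+10=v, e+10=o.

dmovo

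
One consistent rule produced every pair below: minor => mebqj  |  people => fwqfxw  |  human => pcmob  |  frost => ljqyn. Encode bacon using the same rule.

m(12)→m(12) and i(8)→e(4) fit y≡15x+14 (mod 26); the inverse of 15 mod 26 is 7. Each letter's alphabet position (a=0..z=25) is mapped through 15·x+14 mod 26 — an affine cipher.
Applying it to bacon: b(1)→15·1+14≡3=d; a(0)→15·0+14≡14=o; c(2)→15·2+14≡18=s; o(14)→15·14+14≡16=q; n(13)→15·13+14≡1=b (all mod 26).

dosqb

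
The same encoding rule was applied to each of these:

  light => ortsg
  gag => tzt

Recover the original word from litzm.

organ

Each pair mirrors across the alphabet (l↔o, i↔r, g↔t): positions sum to 25. Each letter is replaced by its mirror in the alphabet: a↔z, b↔y, c↔x, and so on (the Atbash cipher).
Undoing it on litzm: l↔o, i↔r, t↔g, z↔a, m↔n.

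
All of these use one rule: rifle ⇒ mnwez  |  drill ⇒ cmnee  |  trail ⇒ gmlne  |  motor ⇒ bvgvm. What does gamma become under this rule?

tlbbl

r(17)→m(12) and i(8)→n(13) fit y≡23x+11 (mod 26); the inverse of 23 mod 26 is 17. This is an affine cipher: with a=0,…,z=25, each position x becomes (23x+11) mod 26.
On gamma: g(6)→23·6+11≡19=t; a(0)→23·0+11≡11=l; m(12)→23·12+11≡1=b; m(12)→23·12+11≡1=b; a(0)→23·0+11≡11=l (all mod 26).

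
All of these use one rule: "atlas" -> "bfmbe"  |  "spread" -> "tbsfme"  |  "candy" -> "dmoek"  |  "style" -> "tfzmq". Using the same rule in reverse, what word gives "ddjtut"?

A repeating key of period 3 is used — shifts +1, +12, +1 over and over.
Decoding ddjtut: d−1=c, d−12=r, j−1=i, t−1=s, u−12=i, t−1=s.

crisis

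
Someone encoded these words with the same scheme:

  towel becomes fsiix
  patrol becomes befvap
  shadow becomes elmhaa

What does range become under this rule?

The shifts repeat in a cycle of length 2: positions 0,1,… shift by +12, +4, then the pattern repeats.
Applying it to range: r+12=d, a+4=e, n+12=z, g+4=k, e+12=q.

dezkq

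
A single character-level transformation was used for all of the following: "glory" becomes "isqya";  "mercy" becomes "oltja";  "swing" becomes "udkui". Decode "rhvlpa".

Shifts by position in glory: pos 0: g→i (+2), pos 1: l→s (+7), pos 2: o→q (+2), pos 3: r→y (+7) — repeating every 2. It's a Vigenère-style cipher with numeric key [2,7]: position i shifts by key[i mod 2].
Undoing it on rhvlpa: r−2=p, h−7=a, v−2=t, l−7=e, p−2=n, a−7=t.

patent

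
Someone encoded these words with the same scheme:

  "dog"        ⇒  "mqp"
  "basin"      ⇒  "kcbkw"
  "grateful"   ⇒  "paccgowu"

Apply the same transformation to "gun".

pww

Two shifts are in play — +2 for a/e/i/o/u, +9 for every other letter.
Applying it to gun: g(cons)+9=p, u(vowel)+2=w, n(cons)+9=w.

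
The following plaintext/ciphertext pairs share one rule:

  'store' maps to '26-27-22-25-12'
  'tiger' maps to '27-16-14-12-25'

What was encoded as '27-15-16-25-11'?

third

s is letter #19 and maps to 26: an offset of 7. Letters become their 1-based position plus 7 (so a→8, b→9, …).
Undoing it on 27-15-16-25-11: 27→(27−7)÷1=20=t, 15→(15−7)÷1=8=h, 16→(16−7)÷1=9=i, 25→(25−7)÷1=18=r, 11→(11−7)÷1=4=d.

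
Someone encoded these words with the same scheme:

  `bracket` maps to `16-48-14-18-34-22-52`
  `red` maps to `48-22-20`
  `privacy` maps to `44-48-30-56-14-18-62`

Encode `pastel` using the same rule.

44-14-50-52-22-36

Each letter becomes 2×(its alphabet position, a=1..z=26) + 12.
For pastel: p=16→44, a=1→14, s=19→50, t=20→52, e=5→22, l=12→36.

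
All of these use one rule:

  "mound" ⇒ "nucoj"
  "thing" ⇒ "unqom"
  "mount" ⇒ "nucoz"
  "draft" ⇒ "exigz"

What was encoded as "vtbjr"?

until

Shifts by position in mound: pos 0: m→n (+1), pos 1: o→u (+6), pos 2: u→c (+8), pos 3: n→o (+1), pos 4: d→j (+6) — repeating every 3. The shifts repeat in a cycle of length 3: positions 0,1,… shift by +1, +6, +8, then the pattern repeats.
Decoding vtbjr: v−1=u, t−6=n, b−8=t, j−1=i, r−6=l.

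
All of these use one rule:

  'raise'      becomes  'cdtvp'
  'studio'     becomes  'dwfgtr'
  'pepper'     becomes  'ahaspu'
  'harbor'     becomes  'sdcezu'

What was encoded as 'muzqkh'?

bronze

Shifts by position in raise: pos 0: r→c (+11), pos 1: a→d (+3), pos 2: i→t (+11), pos 3: s→v (+3) — repeating every 2. The shifts repeat in a cycle of length 2: positions 0,1,… shift by +11, +3, then the pattern repeats.
Decoding muzqkh: m−11=b, u−3=r, z−11=o, q−3=n, k−11=z, h−3=e.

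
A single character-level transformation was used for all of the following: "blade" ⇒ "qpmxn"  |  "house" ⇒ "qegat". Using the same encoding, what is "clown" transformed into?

The output letters match the input read backwards, each shifted +12: blade reversed is edalb. Two steps: reverse the string, then apply a Caesar shift of +12.
For clown: reverse → nwolc; then shift: n+12=z, w+12=i, o+12=a, l+12=x, c+12=o.

ziaxo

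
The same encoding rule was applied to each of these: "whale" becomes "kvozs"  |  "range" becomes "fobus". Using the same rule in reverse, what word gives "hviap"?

Compare letters: w→k is +14, h→v is +14, a→o is +14 — a constant shift. Every letter moves 14 places later in the alphabet, wrapping around z→a.
Decoding hviap: h−14=t, v−14=h, i−14=u, a−14=m, p−14=b.

thumb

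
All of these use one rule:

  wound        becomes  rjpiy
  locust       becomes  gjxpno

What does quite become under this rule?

Compare letters: w→r is +21, o→j is +21, u→p is +21 — a constant shift. Every letter moves 21 places later in the alphabet, wrapping around z→a.
On quite: q+21=l, u+21=p, i+21=d, t+21=o, e+21=z.

lpdoz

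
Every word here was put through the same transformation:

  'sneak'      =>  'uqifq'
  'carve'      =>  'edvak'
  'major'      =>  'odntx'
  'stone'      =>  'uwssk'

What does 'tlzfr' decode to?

rival

In sneak: s→u is +2, n→q is +3, e→i is +4, a→f is +5 — the shift increases by 1 each position. Letter i (0-indexed) is shifted by i+2, so successive shifts are 2, 3, 4, ….
Decoding tlzfr: t−2=r, l−3=i, z−4=v, f−5=a, r−6=l.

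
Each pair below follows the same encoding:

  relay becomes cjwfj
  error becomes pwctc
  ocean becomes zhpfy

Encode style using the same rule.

Shifts by position in relay: pos 0: r→c (+11), pos 1: e→j (+5), pos 2: l→w (+11), pos 3: a→f (+5) — repeating every 2. It's a Vigenère-style cipher with numeric key [11,5]: position i shifts by key[i mod 2].
For style: s+11=d, t+5=y, y+11=j, l+5=q, e+11=p.

dyjqp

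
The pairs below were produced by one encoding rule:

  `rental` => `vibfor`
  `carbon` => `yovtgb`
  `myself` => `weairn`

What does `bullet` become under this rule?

tkrrif

r(17)→v(21) and e(4)→i(8) fit y≡5x+14 (mod 26); the inverse of 5 mod 26 is 21. This is an affine cipher: with a=0,…,z=25, each position x becomes (5x+14) mod 26.
On bullet: b(1)→5·1+14≡19=t; u(20)→5·20+14≡10=k; l(11)→5·11+14≡17=r; l(11)→5·11+14≡17=r; e(4)→5·4+14≡8=i; t(19)→5·19+14≡5=f (all mod 26).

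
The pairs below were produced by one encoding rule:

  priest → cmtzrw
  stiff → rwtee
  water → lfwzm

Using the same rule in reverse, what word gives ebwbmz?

future

p(15)→c(2) and r(17)→m(12) fit y≡5x+5 (mod 26); the inverse of 5 mod 26 is 21. This is an affine cipher: with a=0,…,z=25, each position x becomes (5x+5) mod 26.
Undoing it on ebwbmz: e(4)→21·(4−5)≡5=f; b(1)→21·(1−5)≡20=u; w(22)→21·(22−5)≡19=t; b(1)→21·(1−5)≡20=u; m(12)→21·(12−5)≡17=r; z(25)→21·(25−5)≡4=e (all mod 26).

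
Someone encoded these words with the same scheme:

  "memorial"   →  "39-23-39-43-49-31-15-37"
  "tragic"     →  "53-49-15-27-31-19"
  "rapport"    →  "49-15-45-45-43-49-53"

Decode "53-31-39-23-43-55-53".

timeout

m(#13)→39 and e(#5)→23: differences scale by 2, so n = 2·pos + 13. The formula is n = 2×(alphabet index, a=1) + 13.
Decoding 53-31-39-23-43-55-53: 53→(53−13)÷2=20=t, 31→(31−13)÷2=9=i, 39→(39−13)÷2=13=m, 23→(23−13)÷2=5=e, 43→(43−13)÷2=15=o, 55→(55−13)÷2=21=u, 53→(53−13)÷2=20=t.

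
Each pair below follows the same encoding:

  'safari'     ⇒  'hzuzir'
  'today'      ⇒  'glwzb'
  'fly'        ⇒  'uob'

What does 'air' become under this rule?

This is the alphabet-reversal cipher (Atbash): a becomes z, b becomes y, etc.
For air: a↔z, i↔r, r↔i.

zri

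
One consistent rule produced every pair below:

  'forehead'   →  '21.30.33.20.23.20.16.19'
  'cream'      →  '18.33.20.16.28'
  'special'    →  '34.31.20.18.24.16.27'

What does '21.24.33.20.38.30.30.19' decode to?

firewood

f is letter #6 and maps to 21: an offset of 15. The number is (letter's place in the alphabet, a=1) + 15.
Reversing it on 21.24.33.20.38.30.30.19: 21→(21−15)÷1=6=f, 24→(24−15)÷1=9=i, 33→(33−15)÷1=18=r, 20→(20−15)÷1=5=e, 38→(38−15)÷1=23=w, 30→(30−15)÷1=15=o, 30→(30−15)÷1=15=o, 19→(19−15)÷1=4=d.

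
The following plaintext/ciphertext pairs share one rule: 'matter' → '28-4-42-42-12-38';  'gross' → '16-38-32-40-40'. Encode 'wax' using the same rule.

48-4-50

m(#13)→28 and a(#1)→4: differences scale by 2, so n = 2·pos + 2. With a=1..z=26, the number is 2·pos + 2.
On wax: w=23→48, a=1→4, x=24→50.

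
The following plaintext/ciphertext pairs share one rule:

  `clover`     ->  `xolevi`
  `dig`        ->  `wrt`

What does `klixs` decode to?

Each pair mirrors across the alphabet (c↔x, l↔o, o↔l): positions sum to 25. This is the alphabet-reversal cipher (Atbash): a becomes z, b becomes y, etc.
Reversing it on klixs: k↔p, l↔o, i↔r, x↔c, s↔h.

porch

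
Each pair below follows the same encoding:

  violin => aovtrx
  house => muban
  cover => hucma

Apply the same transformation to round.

In violin: v→a is +5, i→o is +6, o→v is +7, l→t is +8 — the shift increases by 1 each position. The shift increases by 1 at each position, starting from +5: 5, 6, 7, ….
For round: r+5=w, o+6=u, u+7=b, n+8=v, d+9=m.

wubvm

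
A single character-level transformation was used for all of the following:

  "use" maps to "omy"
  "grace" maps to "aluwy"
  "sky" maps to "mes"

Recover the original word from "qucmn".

waist

Compare letters: u→o is +20, s→m is +20, e→y is +20 — a constant shift. It's a constant shift of +20 (ROT20).
Undoing it on qucmn: q−20=w, u−20=a, c−20=i, m−20=s, n−20=t.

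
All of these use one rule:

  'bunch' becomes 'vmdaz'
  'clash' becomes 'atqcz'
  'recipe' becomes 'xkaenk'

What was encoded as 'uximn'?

group

This is an affine cipher: with a=0,…,z=25, each position x becomes (5x+16) mod 26.
Reversing it on uximn: u(20)→21·(20−16)≡6=g; x(23)→21·(23−16)≡17=r; i(8)→21·(8−16)≡14=o; m(12)→21·(12−16)≡20=u; n(13)→21·(13−16)≡15=p (all mod 26).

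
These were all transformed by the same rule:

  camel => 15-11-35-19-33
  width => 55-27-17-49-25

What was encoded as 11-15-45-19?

acre

Each letter becomes 2×(its alphabet position, a=1..z=26) + 9.
Reversing it on 11-15-45-19: 11→(11−9)÷2=1=a, 15→(15−9)÷2=3=c, 45→(45−9)÷2=18=r, 19→(19−9)÷2=5=e.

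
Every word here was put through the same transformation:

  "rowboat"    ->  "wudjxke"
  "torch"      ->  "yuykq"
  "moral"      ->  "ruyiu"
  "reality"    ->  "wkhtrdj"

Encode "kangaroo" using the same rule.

Letter i (0-indexed) is shifted by i+5, so successive shifts are 5, 6, 7, ….
Applying it to kangaroo: k+5=p, a+6=g, n+7=u, g+8=o, a+9=j, r+10=b, o+11=z, o+12=a.

pguojbza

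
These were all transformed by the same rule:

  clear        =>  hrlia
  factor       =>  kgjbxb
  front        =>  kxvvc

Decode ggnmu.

bagel

In clear: c→h is +5, l→r is +6, e→l is +7, a→i is +8 — the shift increases by 1 each position. Each letter shifts forward by (position + 5), i.e. 5, 6, 7, … — the shift grows by one for each successive letter.
Decoding ggnmu: g−5=b, g−6=a, n−7=g, m−8=e, u−9=l.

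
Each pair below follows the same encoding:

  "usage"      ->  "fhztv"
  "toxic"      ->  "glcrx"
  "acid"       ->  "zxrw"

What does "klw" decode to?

pod

Each pair mirrors across the alphabet (u↔f, s↔h, a↔z): positions sum to 25. This is the alphabet-reversal cipher (Atbash): a becomes z, b becomes y, etc.
Reversing it on klw: k↔p, l↔o, w↔d.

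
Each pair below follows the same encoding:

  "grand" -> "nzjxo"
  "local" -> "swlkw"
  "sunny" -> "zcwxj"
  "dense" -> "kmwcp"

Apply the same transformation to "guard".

In grand: g→n is +7, r→z is +8, a→j is +9, n→x is +10 — the shift increases by 1 each position. Letter i (0-indexed) is shifted by i+7, so successive shifts are 7, 8, 9, ….
Applying it to guard: g+7=n, u+8=c, a+9=j, r+10=b, d+11=o.

ncjbo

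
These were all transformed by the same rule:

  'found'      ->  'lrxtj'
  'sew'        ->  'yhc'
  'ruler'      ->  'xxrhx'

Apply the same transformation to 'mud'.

The shift depends on letter class: consonant f→l is +6, but vowel o→r is +3. Two shifts are in play — +3 for a/e/i/o/u, +6 for every other letter.
Applying it to mud: m(cons)+6=s, u(vowel)+3=x, d(cons)+6=j.

sxj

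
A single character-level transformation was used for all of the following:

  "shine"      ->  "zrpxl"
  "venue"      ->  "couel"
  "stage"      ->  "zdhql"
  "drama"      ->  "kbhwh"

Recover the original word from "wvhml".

place

Shifts by position in shine: pos 0: s→z (+7), pos 1: h→r (+10), pos 2: i→p (+7), pos 3: n→x (+10) — repeating every 2. The shifts repeat in a cycle of length 2: positions 0,1,… shift by +7, +10, then the pattern repeats.
Reversing it on wvhml: w−7=p, v−10=l, h−7=a, m−10=c, l−7=e.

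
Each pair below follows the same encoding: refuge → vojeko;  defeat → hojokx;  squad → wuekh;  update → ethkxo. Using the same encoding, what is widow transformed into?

The shift depends on letter class: consonant r→v is +4, but vowel e→o is +10. Two shifts are in play — +10 for a/e/i/o/u, +4 for every other letter.
Applying it to widow: w(cons)+4=a, i(vowel)+10=s, d(cons)+4=h, o(vowel)+10=y, w(cons)+4=a.

ashya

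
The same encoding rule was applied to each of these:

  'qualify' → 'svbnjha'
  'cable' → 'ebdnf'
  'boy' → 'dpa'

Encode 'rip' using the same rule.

tjr

The shift depends on letter class: consonant q→s is +2, but vowel u→v is +1. Two shifts are in play — +1 for a/e/i/o/u, +2 for every other letter.
For rip: r(cons)+2=t, i(vowel)+1=j, p(cons)+2=r.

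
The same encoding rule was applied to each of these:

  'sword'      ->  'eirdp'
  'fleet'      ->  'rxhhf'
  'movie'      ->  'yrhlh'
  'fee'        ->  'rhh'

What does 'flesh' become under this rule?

The shift depends on letter class: consonant s→e is +12, but vowel o→r is +3. The rule splits by letter class: vowels +3, consonants +12.
For flesh: f(cons)+12=r, l(cons)+12=x, e(vowel)+3=h, s(cons)+12=e, h(cons)+12=t.

rxhet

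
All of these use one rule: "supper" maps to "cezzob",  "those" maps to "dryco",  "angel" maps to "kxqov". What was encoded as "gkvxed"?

This is a Caesar cipher with shift 10.
Undoing it on gkvxed: g−10=w, k−10=a, v−10=l, x−10=n, e−10=u, d−10=t.

walnut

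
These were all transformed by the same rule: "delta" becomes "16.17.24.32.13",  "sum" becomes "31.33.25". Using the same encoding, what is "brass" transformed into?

14.30.13.31.31

d is letter #4 and maps to 16: an offset of 12. The number is (letter's place in the alphabet, a=1) + 12.
On brass: b=2→14, r=18→30, a=1→13, s=19→31, s=19→31.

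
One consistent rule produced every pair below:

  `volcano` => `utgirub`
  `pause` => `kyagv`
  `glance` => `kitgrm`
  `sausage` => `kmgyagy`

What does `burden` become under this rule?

The output letters match the input read backwards, each shifted +6: volcano reversed is onaclov. Two steps: reverse the string, then apply a Caesar shift of +6.
Applying it to burden: reverse → nedrub; then shift: n+6=t, e+6=k, d+6=j, r+6=x, u+6=a, b+6=h.

tkjxah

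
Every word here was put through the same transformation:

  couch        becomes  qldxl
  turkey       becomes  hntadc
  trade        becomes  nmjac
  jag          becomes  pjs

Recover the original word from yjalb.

The output letters match the input read backwards, each shifted +9: couch reversed is hcuoc. The word is reversed, then every letter is shifted forward by 9.
Decoding yjalb: shift back: y−9=p, j−9=a, a−9=r, l−9=c, b−9=s → parcs; then reverse → scrap.

scrap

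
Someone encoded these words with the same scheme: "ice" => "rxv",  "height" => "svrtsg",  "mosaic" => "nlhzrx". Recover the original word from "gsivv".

three

Each pair mirrors across the alphabet (i↔r, c↔x, e↔v): positions sum to 25. This is the alphabet-reversal cipher (Atbash): a becomes z, b becomes y, etc.
Reversing it on gsivv: g↔t, s↔h, i↔r, v↔e, v↔e.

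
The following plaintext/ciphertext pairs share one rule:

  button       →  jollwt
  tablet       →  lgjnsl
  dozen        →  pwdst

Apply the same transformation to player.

This is an affine cipher: with a=0,…,z=25, each position x becomes (3x+6) mod 26.
On player: p(15)→3·15+6≡25=z; l(11)→3·11+6≡13=n; a(0)→3·0+6≡6=g; y(24)→3·24+6≡0=a; e(4)→3·4+6≡18=s; r(17)→3·17+6≡5=f (all mod 26).

zngasf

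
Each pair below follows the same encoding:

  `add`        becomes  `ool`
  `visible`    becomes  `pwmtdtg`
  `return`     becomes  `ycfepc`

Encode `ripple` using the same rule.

Read the word backwards and shift each letter +11.
For ripple: reverse → elppir; then shift: e+11=p, l+11=w, p+11=a, p+11=a, i+11=t, r+11=c.

pwaatc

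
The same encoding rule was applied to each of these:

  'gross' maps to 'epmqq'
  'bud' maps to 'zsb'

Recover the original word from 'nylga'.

panic

Compare letters: g→e is +24, r→p is +24, o→m is +24 — a constant shift. This is a Caesar cipher with shift 24.
Reversing it on nylga: n−24=p, y−24=a, l−24=n, g−24=i, a−24=c.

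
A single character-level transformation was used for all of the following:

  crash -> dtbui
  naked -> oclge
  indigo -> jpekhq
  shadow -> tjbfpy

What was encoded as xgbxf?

weave

Shifts by position in crash: pos 0: c→d (+1), pos 1: r→t (+2), pos 2: a→b (+1), pos 3: s→u (+2) — repeating every 2. A repeating key of period 2 is used — shifts +1, +2 over and over.
Decoding xgbxf: x−1=w, g−2=e, b−1=a, x−2=v, f−1=e.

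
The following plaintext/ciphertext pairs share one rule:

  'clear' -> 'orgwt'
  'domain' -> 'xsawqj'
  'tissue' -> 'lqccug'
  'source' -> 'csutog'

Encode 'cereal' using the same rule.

This is an affine cipher: with a=0,…,z=25, each position x becomes (9x+22) mod 26.
On cereal: c(2)→9·2+22≡14=o; e(4)→9·4+22≡6=g; r(17)→9·17+22≡19=t; e(4)→9·4+22≡6=g; a(0)→9·0+22≡22=w; l(11)→9·11+22≡17=r (all mod 26).

ogtgwr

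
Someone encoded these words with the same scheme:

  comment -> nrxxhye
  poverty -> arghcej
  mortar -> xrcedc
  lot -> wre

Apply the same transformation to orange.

rcdyrh

The shift depends on letter class: consonant c→n is +11, but vowel o→r is +3. Two shifts are in play — +3 for a/e/i/o/u, +11 for every other letter.
On orange: o(vowel)+3=r, r(cons)+11=c, a(vowel)+3=d, n(cons)+11=y, g(cons)+11=r, e(vowel)+3=h.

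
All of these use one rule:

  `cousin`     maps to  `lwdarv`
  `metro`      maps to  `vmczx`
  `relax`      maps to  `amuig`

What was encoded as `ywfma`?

power

Shifts by position in cousin: pos 0: c→l (+9), pos 1: o→w (+8), pos 2: u→d (+9), pos 3: s→a (+8) — repeating every 2. The shifts repeat in a cycle of length 2: positions 0,1,… shift by +9, +8, then the pattern repeats.
Undoing it on ywfma: y−9=p, w−8=o, f−9=w, m−8=e, a−9=r.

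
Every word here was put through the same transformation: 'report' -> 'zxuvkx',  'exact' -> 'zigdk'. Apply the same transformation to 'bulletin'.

tozkrrah

The word is reversed, then every letter is shifted forward by 6.
Applying it to bulletin: reverse → nitellub; then shift: n+6=t, i+6=o, t+6=z, e+6=k, l+6=r, l+6=r, u+6=a, b+6=h.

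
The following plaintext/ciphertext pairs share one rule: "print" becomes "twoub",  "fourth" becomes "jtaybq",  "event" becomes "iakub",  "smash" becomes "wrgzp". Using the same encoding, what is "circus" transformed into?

gnxjcb

Each letter shifts forward by (position + 4), i.e. 4, 5, 6, … — the shift grows by one for each successive letter.
On circus: c+4=g, i+5=n, r+6=x, c+7=j, u+8=c, s+9=b.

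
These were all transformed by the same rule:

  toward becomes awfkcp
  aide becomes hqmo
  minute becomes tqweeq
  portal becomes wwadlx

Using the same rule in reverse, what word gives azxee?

trout

In toward: t→a is +7, o→w is +8, w→f is +9, a→k is +10 — the shift increases by 1 each position. Each letter shifts forward by (position + 7), i.e. 7, 8, 9, … — the shift grows by one for each successive letter.
Reversing it on azxee: a−7=t, z−8=r, x−9=o, e−10=u, e−11=t.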